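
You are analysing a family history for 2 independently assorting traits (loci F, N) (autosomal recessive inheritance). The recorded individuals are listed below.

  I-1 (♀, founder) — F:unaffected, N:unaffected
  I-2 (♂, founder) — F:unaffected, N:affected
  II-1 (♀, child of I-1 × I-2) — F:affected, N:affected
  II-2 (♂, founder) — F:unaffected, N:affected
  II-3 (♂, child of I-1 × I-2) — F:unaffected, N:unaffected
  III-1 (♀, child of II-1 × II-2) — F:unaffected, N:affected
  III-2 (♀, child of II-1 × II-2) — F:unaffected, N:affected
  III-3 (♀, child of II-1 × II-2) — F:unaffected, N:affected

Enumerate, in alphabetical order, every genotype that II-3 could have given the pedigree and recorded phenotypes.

F/I-1 un ·: Ff
F/I-2 un ·: Ff
F/II-1 aff I-1×I-2: ff
F/II-2 un ·: FF|Ff
F/II-3 un I-1×I-2: FF|Ff
F/III-1 un II-1×II-2: Ff
F/III-2 un II-1×II-2: Ff
F/III-3 un II-1×II-2: Ff
⇒ F over [I-1,I-2,II-1,II-2,II-3,III-1,III-2,III-3]: 4 consistent
N/I-1 un ·: Nn
N/I-2 aff ·: nn
N/II-1 aff I-1×I-2: nn
N/II-2 aff ·: nn
N/II-3 un I-1×I-2: Nn
N/III-1 aff II-1×II-2: nn
N/III-2 aff II-1×II-2: nn
N/III-3 aff II-1×II-2: nn
⇒ N over [I-1,I-2,II-1,II-2,II-3,III-1,III-2,III-3]: 1 consistent

II-3 ∈ {FF Nn, Ff Nn}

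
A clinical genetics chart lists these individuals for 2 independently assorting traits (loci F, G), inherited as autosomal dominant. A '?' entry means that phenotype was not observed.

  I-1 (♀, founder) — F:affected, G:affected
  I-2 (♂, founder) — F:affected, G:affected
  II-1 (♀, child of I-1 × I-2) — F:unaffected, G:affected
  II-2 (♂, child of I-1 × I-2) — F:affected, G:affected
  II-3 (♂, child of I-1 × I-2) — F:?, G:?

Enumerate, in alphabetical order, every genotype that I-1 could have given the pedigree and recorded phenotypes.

I-1 ∈ {Ff GG, Ff Gg}

F/I-1 aff ·: Ff
F/I-2 aff ·: Ff
F/II-1 un I-1×I-2: ff
F/II-2 aff I-1×I-2: Ff|FF
F/II-3 ? I-1×I-2: ff|Ff|FF
⇒ F over [I-1,I-2,II-1,II-2,II-3]: 6 consistent
G/I-1 aff ·: Gg|GG
G/I-2 aff ·: Gg|GG
G/II-1 aff I-1×I-2: Gg|GG
G/II-2 aff I-1×I-2: Gg|GG
G/II-3 ? I-1×I-2: gg|Gg|GG
⇒ G over [I-1,I-2,II-1,II-2,II-3]: 29 consistent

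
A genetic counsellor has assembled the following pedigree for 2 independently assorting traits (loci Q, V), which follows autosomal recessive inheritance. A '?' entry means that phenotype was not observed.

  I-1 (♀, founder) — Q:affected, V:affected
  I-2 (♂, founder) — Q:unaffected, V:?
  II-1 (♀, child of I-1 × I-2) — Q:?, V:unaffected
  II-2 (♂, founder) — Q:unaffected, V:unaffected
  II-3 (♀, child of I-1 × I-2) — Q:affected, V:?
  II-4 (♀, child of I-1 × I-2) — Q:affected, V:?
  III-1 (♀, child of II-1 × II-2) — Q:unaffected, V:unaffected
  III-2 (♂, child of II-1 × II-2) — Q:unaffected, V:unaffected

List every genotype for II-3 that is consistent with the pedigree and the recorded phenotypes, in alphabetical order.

II-3 ∈ {qq Vv, qq vv}

Q/I-1 aff ·: qq
Q/I-2 un ·: Qq
Q/II-1 ? I-1×I-2: Qq|qq
Q/II-2 un ·: QQ|Qq
Q/II-3 aff I-1×I-2: qq
Q/II-4 aff I-1×I-2: qq
Q/III-1 un II-1×II-2: QQ|Qq
Q/III-2 un II-1×II-2: QQ|Qq
⇒ Q over [I-1,I-2,II-1,II-2,II-3,II-4,III-1,III-2]: 10 consistent
V/I-1 aff ·: vv
V/I-2 ? ·: VV|Vv
V/II-1 un I-1×I-2: Vv
V/II-2 un ·: VV|Vv
V/II-3 ? I-1×I-2: Vv|vv
V/II-4 ? I-1×I-2: Vv|vv
V/III-1 un II-1×II-2: VV|Vv
V/III-2 un II-1×II-2: VV|Vv
⇒ V over [I-1,I-2,II-1,II-2,II-3,II-4,III-1,III-2]: 40 consistent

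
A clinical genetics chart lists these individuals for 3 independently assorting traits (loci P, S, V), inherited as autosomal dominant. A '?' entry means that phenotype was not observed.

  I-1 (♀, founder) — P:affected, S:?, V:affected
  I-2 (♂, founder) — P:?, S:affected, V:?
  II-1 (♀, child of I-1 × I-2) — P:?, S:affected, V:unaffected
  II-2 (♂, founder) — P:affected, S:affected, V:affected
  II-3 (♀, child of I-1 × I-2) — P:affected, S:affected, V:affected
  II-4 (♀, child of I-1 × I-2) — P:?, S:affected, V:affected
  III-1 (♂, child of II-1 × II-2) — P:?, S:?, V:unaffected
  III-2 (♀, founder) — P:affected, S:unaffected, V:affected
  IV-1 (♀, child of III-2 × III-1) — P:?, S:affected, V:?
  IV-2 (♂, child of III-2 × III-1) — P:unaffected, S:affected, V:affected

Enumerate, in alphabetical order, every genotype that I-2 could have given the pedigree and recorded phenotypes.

I-2 ∈ {PP SS Vv, PP SS vv, PP Ss Vv, PP Ss vv, Pp SS Vv, Pp SS vv, Pp Ss Vv, Pp Ss vv, pp SS Vv, pp SS vv, pp Ss Vv, pp Ss vv}

P/I-1 aff ·: Pp|PP
P/I-2 ? ·: pp|Pp|PP
P/II-1 ? I-1×I-2: pp|Pp|PP
P/II-2 aff ·: Pp|PP
P/II-3 aff I-1×I-2: Pp|PP
P/II-4 ? I-1×I-2: pp|Pp|PP
P/III-1 ? II-1×II-2: pp|Pp
P/III-2 aff ·: Pp
P/IV-1 ? III-2×III-1: pp|Pp|PP
P/IV-2 un III-2×III-1: pp
⇒ P over [I-1,I-2,II-1,II-2,II-3,II-4,III-1,III-2,IV-1,IV-2]: 245 consistent
S/I-1 ? ·: ss|Ss|SS
S/I-2 aff ·: Ss|SS
S/II-1 aff I-1×I-2: Ss|SS
S/II-2 aff ·: Ss|SS
S/II-3 aff I-1×I-2: Ss|SS
S/II-4 aff I-1×I-2: Ss|SS
S/III-1 ? II-1×II-2: Ss|SS
S/III-2 un ·: ss
S/IV-1 aff III-2×III-1: Ss
S/IV-2 aff III-2×III-1: Ss
⇒ S over [I-1,I-2,II-1,II-2,II-3,II-4,III-1,III-2,IV-1,IV-2]: 95 consistent
V/I-1 aff ·: Vv
V/I-2 ? ·: vv|Vv
V/II-1 un I-1×I-2: vv
V/II-2 aff ·: Vv
V/II-3 aff I-1×I-2: Vv|VV
V/II-4 aff I-1×I-2: Vv|VV
V/III-1 un II-1×II-2: vv
V/III-2 aff ·: Vv|VV
V/IV-1 ? III-2×III-1: vv|Vv
V/IV-2 aff III-2×III-1: Vv
⇒ V over [I-1,I-2,II-1,II-2,II-3,II-4,III-1,III-2,IV-1,IV-2]: 15 consistent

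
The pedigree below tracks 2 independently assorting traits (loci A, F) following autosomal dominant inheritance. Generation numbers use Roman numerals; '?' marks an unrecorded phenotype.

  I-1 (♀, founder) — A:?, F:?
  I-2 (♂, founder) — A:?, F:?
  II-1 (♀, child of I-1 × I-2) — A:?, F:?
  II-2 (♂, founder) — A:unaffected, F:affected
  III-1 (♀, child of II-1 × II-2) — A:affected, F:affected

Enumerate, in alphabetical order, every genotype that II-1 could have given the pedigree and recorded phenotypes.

A/I-1 ? ·: aa|Aa|AA
A/I-2 ? ·: aa|Aa|AA
A/II-1 ? I-1×I-2: Aa|AA
A/II-2 un ·: aa
A/III-1 aff II-1×II-2: Aa
⇒ A over [I-1,I-2,II-1,II-2,III-1]: 11 consistent
F/I-1 ? ·: ff|Ff|FF
F/I-2 ? ·: ff|Ff|FF
F/II-1 ? I-1×I-2: ff|Ff|FF
F/II-2 aff ·: Ff|FF
F/III-1 aff II-1×II-2: Ff|FF
⇒ F over [I-1,I-2,II-1,II-2,III-1]: 48 consistent

II-1 ∈ {AA FF, AA Ff, AA ff, Aa FF, Aa Ff, Aa ff}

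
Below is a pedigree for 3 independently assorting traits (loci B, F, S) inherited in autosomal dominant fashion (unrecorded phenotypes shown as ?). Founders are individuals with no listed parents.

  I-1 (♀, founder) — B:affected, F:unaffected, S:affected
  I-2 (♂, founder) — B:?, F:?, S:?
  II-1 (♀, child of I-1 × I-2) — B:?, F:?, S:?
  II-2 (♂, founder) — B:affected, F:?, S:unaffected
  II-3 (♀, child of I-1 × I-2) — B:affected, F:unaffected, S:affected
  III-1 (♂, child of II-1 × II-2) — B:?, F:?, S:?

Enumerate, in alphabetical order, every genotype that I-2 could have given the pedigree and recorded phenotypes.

I-2 ∈ {BB Ff SS, BB Ff Ss, BB Ff ss, BB ff SS, BB ff Ss, BB ff ss, Bb Ff SS, Bb Ff Ss, Bb Ff ss, Bb ff SS, Bb ff Ss, Bb ff ss, bb Ff SS, bb Ff Ss, bb Ff ss, bb ff SS, bb ff Ss, bb ff ss}

B/I-1 aff ·: Bb|BB
B/I-2 ? ·: bb|Bb|BB
B/II-1 ? I-1×I-2: bb|Bb|BB
B/II-2 aff ·: Bb|BB
B/II-3 aff I-1×I-2: Bb|BB
B/III-1 ? II-1×II-2: bb|Bb|BB
⇒ B over [I-1,I-2,II-1,II-2,II-3,III-1]: 70 consistent
F/I-1 un ·: ff
F/I-2 ? ·: ff|Ff
F/II-1 ? I-1×I-2: ff|Ff
F/II-2 ? ·: ff|Ff|FF
F/II-3 un I-1×I-2: ff
F/III-1 ? II-1×II-2: ff|Ff|FF
⇒ F over [I-1,I-2,II-1,II-2,II-3,III-1]: 15 consistent
S/I-1 aff ·: Ss|SS
S/I-2 ? ·: ss|Ss|SS
S/II-1 ? I-1×I-2: ss|Ss|SS
S/II-2 un ·: ss
S/II-3 aff I-1×I-2: Ss|SS
S/III-1 ? II-1×II-2: ss|Ss
⇒ S over [I-1,I-2,II-1,II-2,II-3,III-1]: 26 consistent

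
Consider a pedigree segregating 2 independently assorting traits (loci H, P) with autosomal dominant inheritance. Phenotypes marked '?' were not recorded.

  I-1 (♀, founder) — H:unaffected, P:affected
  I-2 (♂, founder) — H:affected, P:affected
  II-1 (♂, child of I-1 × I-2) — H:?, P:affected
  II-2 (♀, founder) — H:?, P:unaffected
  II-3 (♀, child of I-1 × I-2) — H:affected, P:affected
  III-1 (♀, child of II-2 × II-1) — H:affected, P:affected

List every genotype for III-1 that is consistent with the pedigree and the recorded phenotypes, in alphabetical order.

H/I-1 un ·: hh
H/I-2 aff ·: Hh|HH
H/II-1 ? I-1×I-2: hh|Hh
H/II-2 ? ·: hh|Hh|HH
H/II-3 aff I-1×I-2: Hh
H/III-1 aff II-2×II-1: Hh|HH
⇒ H over [I-1,I-2,II-1,II-2,II-3,III-1]: 12 consistent
P/I-1 aff ·: Pp|PP
P/I-2 aff ·: Pp|PP
P/II-1 aff I-1×I-2: Pp|PP
P/II-2 un ·: pp
P/II-3 aff I-1×I-2: Pp|PP
P/III-1 aff II-2×II-1: Pp
⇒ P over [I-1,I-2,II-1,II-2,II-3,III-1]: 13 consistent

III-1 ∈ {HH Pp, Hh Pp}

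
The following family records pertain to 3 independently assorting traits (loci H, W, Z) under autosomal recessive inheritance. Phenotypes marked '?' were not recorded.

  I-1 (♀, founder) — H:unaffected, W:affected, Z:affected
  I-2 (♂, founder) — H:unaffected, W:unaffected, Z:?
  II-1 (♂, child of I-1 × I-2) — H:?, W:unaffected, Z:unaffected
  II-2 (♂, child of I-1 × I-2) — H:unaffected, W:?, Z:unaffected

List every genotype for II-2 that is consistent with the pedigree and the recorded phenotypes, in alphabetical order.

II-2 ∈ {HH Ww Zz, HH ww Zz, Hh Ww Zz, Hh ww Zz}

H/I-1 un ·: HH|Hh
H/I-2 un ·: HH|Hh
H/II-1 ? I-1×I-2: HH|Hh|hh
H/II-2 un I-1×I-2: HH|Hh
⇒ H over [I-1,I-2,II-1,II-2]: 15 consistent
W/I-1 aff ·: ww
W/I-2 un ·: WW|Ww
W/II-1 un I-1×I-2: Ww
W/II-2 ? I-1×I-2: Ww|ww
⇒ W over [I-1,I-2,II-1,II-2]: 3 consistent
Z/I-1 aff ·: zz
Z/I-2 ? ·: ZZ|Zz
Z/II-1 un I-1×I-2: Zz
Z/II-2 un I-1×I-2: Zz
⇒ Z over [I-1,I-2,II-1,II-2]: 2 consistent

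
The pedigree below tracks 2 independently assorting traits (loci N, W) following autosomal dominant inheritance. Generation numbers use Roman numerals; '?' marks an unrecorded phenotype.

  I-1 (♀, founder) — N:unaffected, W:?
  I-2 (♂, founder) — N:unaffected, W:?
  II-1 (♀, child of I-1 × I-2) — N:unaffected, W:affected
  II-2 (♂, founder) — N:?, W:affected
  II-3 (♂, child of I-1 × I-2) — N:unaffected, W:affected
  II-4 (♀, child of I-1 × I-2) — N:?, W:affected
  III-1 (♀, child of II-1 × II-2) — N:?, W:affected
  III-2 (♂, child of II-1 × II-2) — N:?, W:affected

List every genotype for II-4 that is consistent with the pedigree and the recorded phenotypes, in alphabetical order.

II-4 ∈ {nn WW, nn Ww}

N/I-1 un ·: nn
N/I-2 un ·: nn
N/II-1 un I-1×I-2: nn
N/II-2 ? ·: nn|Nn|NN
N/II-3 un I-1×I-2: nn
N/II-4 ? I-1×I-2: nn
N/III-1 ? II-1×II-2: nn|Nn
N/III-2 ? II-1×II-2: nn|Nn
⇒ N over [I-1,I-2,II-1,II-2,II-3,II-4,III-1,III-2]: 6 consistent
W/I-1 ? ·: ww|Ww|WW
W/I-2 ? ·: ww|Ww|WW
W/II-1 aff I-1×I-2: Ww|WW
W/II-2 aff ·: Ww|WW
W/II-3 aff I-1×I-2: Ww|WW
W/II-4 aff I-1×I-2: Ww|WW
W/III-1 aff II-1×II-2: Ww|WW
W/III-2 aff II-1×II-2: Ww|WW
⇒ W over [I-1,I-2,II-1,II-2,II-3,II-4,III-1,III-2]: 193 consistent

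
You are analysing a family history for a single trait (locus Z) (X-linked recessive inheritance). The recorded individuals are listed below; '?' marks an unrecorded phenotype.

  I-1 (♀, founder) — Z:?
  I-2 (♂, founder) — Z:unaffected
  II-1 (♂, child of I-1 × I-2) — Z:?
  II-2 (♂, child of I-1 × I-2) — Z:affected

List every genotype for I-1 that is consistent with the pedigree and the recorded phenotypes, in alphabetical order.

Z/I-1 ? ·: X^ZX^z|X^zX^z
Z/I-2 un ·: X^ZY
Z/II-1 ? I-1×I-2: X^ZY|X^zY
Z/II-2 aff I-1×I-2: X^zY
⇒ Z over [I-1,I-2,II-1,II-2]: 3 consistent

I-1 ∈ {X^ZX^z, X^zX^z}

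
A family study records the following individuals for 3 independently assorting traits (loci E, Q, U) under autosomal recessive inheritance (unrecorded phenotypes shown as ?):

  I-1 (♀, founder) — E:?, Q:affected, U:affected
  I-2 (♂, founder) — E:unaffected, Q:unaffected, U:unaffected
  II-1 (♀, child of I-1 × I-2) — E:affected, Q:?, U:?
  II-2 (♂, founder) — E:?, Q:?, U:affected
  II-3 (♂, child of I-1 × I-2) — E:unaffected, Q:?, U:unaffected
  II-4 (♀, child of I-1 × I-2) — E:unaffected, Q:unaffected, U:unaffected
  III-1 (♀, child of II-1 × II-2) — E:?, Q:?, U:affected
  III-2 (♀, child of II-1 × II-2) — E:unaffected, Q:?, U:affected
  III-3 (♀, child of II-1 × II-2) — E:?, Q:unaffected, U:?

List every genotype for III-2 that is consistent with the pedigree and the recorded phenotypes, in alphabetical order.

III-2 ∈ {Ee QQ uu, Ee Qq uu, Ee qq uu}

E/I-1 ? ·: Ee|ee
E/I-2 un ·: Ee
E/II-1 aff I-1×I-2: ee
E/II-2 ? ·: EE|Ee
E/II-3 un I-1×I-2: EE|Ee
E/II-4 un I-1×I-2: EE|Ee
E/III-1 ? II-1×II-2: Ee|ee
E/III-2 un II-1×II-2: Ee
E/III-3 ? II-1×II-2: Ee|ee
⇒ E over [I-1,I-2,II-1,II-2,II-3,II-4,III-1,III-2,III-3]: 25 consistent
Q/I-1 aff ·: qq
Q/I-2 un ·: QQ|Qq
Q/II-1 ? I-1×I-2: Qq|qq
Q/II-2 ? ·: QQ|Qq|qq
Q/II-3 ? I-1×I-2: Qq|qq
Q/II-4 un I-1×I-2: Qq
Q/III-1 ? II-1×II-2: QQ|Qq|qq
Q/III-2 ? II-1×II-2: QQ|Qq|qq
Q/III-3 un II-1×II-2: QQ|Qq
⇒ Q over [I-1,I-2,II-1,II-2,II-3,II-4,III-1,III-2,III-3]: 100 consistent
U/I-1 aff ·: uu
U/I-2 un ·: UU|Uu
U/II-1 ? I-1×I-2: Uu|uu
U/II-2 aff ·: uu
U/II-3 un I-1×I-2: Uu
U/II-4 un I-1×I-2: Uu
U/III-1 aff II-1×II-2: uu
U/III-2 aff II-1×II-2: uu
U/III-3 ? II-1×II-2: Uu|uu
⇒ U over [I-1,I-2,II-1,II-2,II-3,II-4,III-1,III-2,III-3]: 5 consistent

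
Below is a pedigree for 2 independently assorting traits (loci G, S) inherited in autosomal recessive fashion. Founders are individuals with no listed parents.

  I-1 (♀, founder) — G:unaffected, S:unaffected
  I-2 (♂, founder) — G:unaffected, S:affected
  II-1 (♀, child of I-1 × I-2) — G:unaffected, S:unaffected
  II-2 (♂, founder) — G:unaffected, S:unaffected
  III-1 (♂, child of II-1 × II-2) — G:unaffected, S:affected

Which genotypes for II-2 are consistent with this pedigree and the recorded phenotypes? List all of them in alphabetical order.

II-2 ∈ {GG Ss, Gg Ss}

G/I-1 un ·: GG|Gg
G/I-2 un ·: GG|Gg
G/II-1 un I-1×I-2: GG|Gg
G/II-2 un ·: GG|Gg
G/III-1 un II-1×II-2: GG|Gg
⇒ G over [I-1,I-2,II-1,II-2,III-1]: 24 consistent
S/I-1 un ·: SS|Ss
S/I-2 aff ·: ss
S/II-1 un I-1×I-2: Ss
S/II-2 un ·: Ss
S/III-1 aff II-1×II-2: ss
⇒ S over [I-1,I-2,II-1,II-2,III-1]: 2 consistent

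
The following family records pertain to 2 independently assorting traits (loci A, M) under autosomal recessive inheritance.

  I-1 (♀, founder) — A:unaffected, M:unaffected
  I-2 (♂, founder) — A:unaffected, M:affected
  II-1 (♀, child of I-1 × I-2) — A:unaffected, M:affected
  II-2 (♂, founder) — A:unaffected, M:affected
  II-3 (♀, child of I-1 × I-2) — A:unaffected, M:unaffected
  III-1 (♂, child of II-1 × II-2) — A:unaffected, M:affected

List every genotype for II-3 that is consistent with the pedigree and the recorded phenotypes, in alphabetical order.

A/I-1 un ·: AA|Aa
A/I-2 un ·: AA|Aa
A/II-1 un I-1×I-2: AA|Aa
A/II-2 un ·: AA|Aa
A/II-3 un I-1×I-2: AA|Aa
A/III-1 un II-1×II-2: AA|Aa
⇒ A over [I-1,I-2,II-1,II-2,II-3,III-1]: 45 consistent
M/I-1 un ·: Mm
M/I-2 aff ·: mm
M/II-1 aff I-1×I-2: mm
M/II-2 aff ·: mm
M/II-3 un I-1×I-2: Mm
M/III-1 aff II-1×II-2: mm
⇒ M over [I-1,I-2,II-1,II-2,II-3,III-1]: 1 consistent

II-3 ∈ {AA Mm, Aa Mm}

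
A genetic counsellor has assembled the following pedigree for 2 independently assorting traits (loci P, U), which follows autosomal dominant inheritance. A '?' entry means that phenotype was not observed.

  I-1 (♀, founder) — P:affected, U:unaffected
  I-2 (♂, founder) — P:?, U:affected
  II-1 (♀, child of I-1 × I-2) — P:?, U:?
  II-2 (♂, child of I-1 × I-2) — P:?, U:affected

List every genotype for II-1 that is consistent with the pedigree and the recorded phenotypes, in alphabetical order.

II-1 ∈ {PP Uu, PP uu, Pp Uu, Pp uu, pp Uu, pp uu}

P/I-1 aff ·: Pp|PP
P/I-2 ? ·: pp|Pp|PP
P/II-1 ? I-1×I-2: pp|Pp|PP
P/II-2 ? I-1×I-2: pp|Pp|PP
⇒ P over [I-1,I-2,II-1,II-2]: 23 consistent
U/I-1 un ·: uu
U/I-2 aff ·: Uu|UU
U/II-1 ? I-1×I-2: uu|Uu
U/II-2 aff I-1×I-2: Uu
⇒ U over [I-1,I-2,II-1,II-2]: 3 consistent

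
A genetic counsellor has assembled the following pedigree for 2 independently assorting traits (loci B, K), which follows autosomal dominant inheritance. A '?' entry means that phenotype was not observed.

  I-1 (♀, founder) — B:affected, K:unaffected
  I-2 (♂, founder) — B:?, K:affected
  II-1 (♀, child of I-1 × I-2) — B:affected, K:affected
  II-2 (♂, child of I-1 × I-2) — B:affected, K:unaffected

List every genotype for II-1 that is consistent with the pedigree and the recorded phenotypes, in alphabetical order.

II-1 ∈ {BB Kk, Bb Kk}

B/I-1 aff ·: Bb|BB
B/I-2 ? ·: bb|Bb|BB
B/II-1 aff I-1×I-2: Bb|BB
B/II-2 aff I-1×I-2: Bb|BB
⇒ B over [I-1,I-2,II-1,II-2]: 15 consistent
K/I-1 un ·: kk
K/I-2 aff ·: Kk
K/II-1 aff I-1×I-2: Kk
K/II-2 un I-1×I-2: kk
⇒ K over [I-1,I-2,II-1,II-2]: 1 consistent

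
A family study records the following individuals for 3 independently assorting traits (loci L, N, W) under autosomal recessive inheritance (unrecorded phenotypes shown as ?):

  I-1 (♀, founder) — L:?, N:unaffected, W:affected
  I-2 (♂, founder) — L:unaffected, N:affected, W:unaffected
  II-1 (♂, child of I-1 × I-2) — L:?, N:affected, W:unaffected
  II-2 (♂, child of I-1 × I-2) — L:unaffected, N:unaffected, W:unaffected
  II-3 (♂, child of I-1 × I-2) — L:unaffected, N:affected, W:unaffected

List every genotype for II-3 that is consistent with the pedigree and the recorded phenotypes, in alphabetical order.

II-3 ∈ {LL nn Ww, Ll nn Ww}

L/I-1 ? ·: LL|Ll|ll
L/I-2 un ·: LL|Ll
L/II-1 ? I-1×I-2: LL|Ll|ll
L/II-2 un I-1×I-2: LL|Ll
L/II-3 un I-1×I-2: LL|Ll
⇒ L over [I-1,I-2,II-1,II-2,II-3]: 32 consistent
N/I-1 un ·: Nn
N/I-2 aff ·: nn
N/II-1 aff I-1×I-2: nn
N/II-2 un I-1×I-2: Nn
N/II-3 aff I-1×I-2: nn
⇒ N over [I-1,I-2,II-1,II-2,II-3]: 1 consistent
W/I-1 aff ·: ww
W/I-2 un ·: WW|Ww
W/II-1 un I-1×I-2: Ww
W/II-2 un I-1×I-2: Ww
W/II-3 un I-1×I-2: Ww
⇒ W over [I-1,I-2,II-1,II-2,II-3]: 2 consistent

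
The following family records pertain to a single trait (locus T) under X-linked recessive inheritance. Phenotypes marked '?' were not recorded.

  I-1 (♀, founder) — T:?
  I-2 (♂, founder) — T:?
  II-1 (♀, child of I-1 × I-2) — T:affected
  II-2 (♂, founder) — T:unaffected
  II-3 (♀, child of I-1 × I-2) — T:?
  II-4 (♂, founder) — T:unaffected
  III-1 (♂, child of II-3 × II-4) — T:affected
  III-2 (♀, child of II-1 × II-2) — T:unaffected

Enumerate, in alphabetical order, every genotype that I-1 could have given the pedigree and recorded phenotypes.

I-1 ∈ {X^TX^t, X^tX^t}

T/I-1 ? ·: X^TX^t|X^tX^t
T/I-2 ? ·: X^tY
T/II-1 aff I-1×I-2: X^tX^t
T/II-2 un ·: X^TY
T/II-3 ? I-1×I-2: X^TX^t|X^tX^t
T/II-4 un ·: X^TY
T/III-1 aff II-3×II-4: X^tY
T/III-2 un II-1×II-2: X^TX^t
⇒ T over [I-1,I-2,II-1,II-2,II-3,II-4,III-1,III-2]: 3 consistent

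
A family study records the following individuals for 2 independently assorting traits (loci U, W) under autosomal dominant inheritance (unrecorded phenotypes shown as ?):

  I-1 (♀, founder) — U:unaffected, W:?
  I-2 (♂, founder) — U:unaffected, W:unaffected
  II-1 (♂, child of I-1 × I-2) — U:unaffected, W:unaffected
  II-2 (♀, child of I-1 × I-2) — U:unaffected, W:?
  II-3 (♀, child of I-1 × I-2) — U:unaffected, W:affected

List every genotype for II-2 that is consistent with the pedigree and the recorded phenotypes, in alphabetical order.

U/I-1 un ·: uu
U/I-2 un ·: uu
U/II-1 un I-1×I-2: uu
U/II-2 un I-1×I-2: uu
U/II-3 un I-1×I-2: uu
⇒ U over [I-1,I-2,II-1,II-2,II-3]: 1 consistent
W/I-1 ? ·: Ww
W/I-2 un ·: ww
W/II-1 un I-1×I-2: ww
W/II-2 ? I-1×I-2: ww|Ww
W/II-3 aff I-1×I-2: Ww
⇒ W over [I-1,I-2,II-1,II-2,II-3]: 2 consistent

II-2 ∈ {uu Ww, uu ww}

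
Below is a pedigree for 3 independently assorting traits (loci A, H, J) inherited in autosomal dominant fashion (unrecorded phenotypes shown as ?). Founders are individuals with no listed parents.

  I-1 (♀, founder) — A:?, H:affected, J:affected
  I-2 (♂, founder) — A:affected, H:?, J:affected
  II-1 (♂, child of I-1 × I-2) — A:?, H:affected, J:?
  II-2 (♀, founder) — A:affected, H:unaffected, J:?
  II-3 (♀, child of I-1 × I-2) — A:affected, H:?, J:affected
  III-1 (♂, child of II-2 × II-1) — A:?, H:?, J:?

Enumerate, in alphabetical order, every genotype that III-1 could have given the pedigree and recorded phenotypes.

A/I-1 ? ·: aa|Aa|AA
A/I-2 aff ·: Aa|AA
A/II-1 ? I-1×I-2: aa|Aa|AA
A/II-2 aff ·: Aa|AA
A/II-3 aff I-1×I-2: Aa|AA
A/III-1 ? II-2×II-1: aa|Aa|AA
⇒ A over [I-1,I-2,II-1,II-2,II-3,III-1]: 70 consistent
H/I-1 aff ·: Hh|HH
H/I-2 ? ·: hh|Hh|HH
H/II-1 aff I-1×I-2: Hh|HH
H/II-2 un ·: hh
H/II-3 ? I-1×I-2: hh|Hh|HH
H/III-1 ? II-2×II-1: hh|Hh
⇒ H over [I-1,I-2,II-1,II-2,II-3,III-1]: 28 consistent
J/I-1 aff ·: Jj|JJ
J/I-2 aff ·: Jj|JJ
J/II-1 ? I-1×I-2: jj|Jj|JJ
J/II-2 ? ·: jj|Jj|JJ
J/II-3 aff I-1×I-2: Jj|JJ
J/III-1 ? II-2×II-1: jj|Jj|JJ
⇒ J over [I-1,I-2,II-1,II-2,II-3,III-1]: 78 consistent

III-1 ∈ {AA Hh JJ, AA Hh Jj, AA Hh jj, AA hh JJ, AA hh Jj, AA hh jj, Aa Hh JJ, Aa Hh Jj, Aa Hh jj, Aa hh JJ, Aa hh Jj, Aa hh jj, aa Hh JJ, aa Hh Jj, aa Hh jj, aa hh JJ, aa hh Jj, aa hh jj}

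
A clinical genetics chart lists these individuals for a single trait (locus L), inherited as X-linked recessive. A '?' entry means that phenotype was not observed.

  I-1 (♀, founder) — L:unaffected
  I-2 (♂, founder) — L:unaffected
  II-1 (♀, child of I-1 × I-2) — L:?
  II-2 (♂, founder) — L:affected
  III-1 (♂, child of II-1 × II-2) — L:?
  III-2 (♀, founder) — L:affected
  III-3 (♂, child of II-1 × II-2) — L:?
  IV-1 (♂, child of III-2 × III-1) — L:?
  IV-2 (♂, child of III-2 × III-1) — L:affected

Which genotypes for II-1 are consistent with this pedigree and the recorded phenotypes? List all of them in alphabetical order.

II-1 ∈ {X^LX^L, X^LX^l}

L/I-1 un ·: X^LX^L|X^LX^l
L/I-2 un ·: X^LY
L/II-1 ? I-1×I-2: X^LX^L|X^LX^l
L/II-2 aff ·: X^lY
L/III-1 ? II-1×II-2: X^LY|X^lY
L/III-2 aff ·: X^lX^l
L/III-3 ? II-1×II-2: X^LY|X^lY
L/IV-1 ? III-2×III-1: X^lY
L/IV-2 aff III-2×III-1: X^lY
⇒ L over [I-1,I-2,II-1,II-2,III-1,III-2,III-3,IV-1,IV-2]: 6 consistent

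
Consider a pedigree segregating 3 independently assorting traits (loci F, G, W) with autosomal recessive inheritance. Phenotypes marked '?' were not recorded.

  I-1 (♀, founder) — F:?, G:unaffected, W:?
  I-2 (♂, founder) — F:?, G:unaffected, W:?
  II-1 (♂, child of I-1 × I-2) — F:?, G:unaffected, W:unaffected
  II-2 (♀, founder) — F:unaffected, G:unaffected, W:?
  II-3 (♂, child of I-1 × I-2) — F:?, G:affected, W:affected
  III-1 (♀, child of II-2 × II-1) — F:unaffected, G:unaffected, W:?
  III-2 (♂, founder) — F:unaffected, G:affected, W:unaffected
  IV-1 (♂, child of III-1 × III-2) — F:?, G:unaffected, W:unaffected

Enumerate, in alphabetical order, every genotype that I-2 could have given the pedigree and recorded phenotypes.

I-2 ∈ {FF Gg Ww, FF Gg ww, Ff Gg Ww, Ff Gg ww, ff Gg Ww, ff Gg ww}

F/I-1 ? ·: FF|Ff|ff
F/I-2 ? ·: FF|Ff|ff
F/II-1 ? I-1×I-2: FF|Ff|ff
F/II-2 un ·: FF|Ff
F/II-3 ? I-1×I-2: FF|Ff|ff
F/III-1 un II-2×II-1: FF|Ff
F/III-2 un ·: FF|Ff
F/IV-1 ? III-1×III-2: FF|Ff|ff
⇒ F over [I-1,I-2,II-1,II-2,II-3,III-1,III-2,IV-1]: 376 consistent
G/I-1 un ·: Gg
G/I-2 un ·: Gg
G/II-1 un I-1×I-2: GG|Gg
G/II-2 un ·: GG|Gg
G/II-3 aff I-1×I-2: gg
G/III-1 un II-2×II-1: GG|Gg
G/III-2 aff ·: gg
G/IV-1 un III-1×III-2: Gg
⇒ G over [I-1,I-2,II-1,II-2,II-3,III-1,III-2,IV-1]: 7 consistent
W/I-1 ? ·: Ww|ww
W/I-2 ? ·: Ww|ww
W/II-1 un I-1×I-2: WW|Ww
W/II-2 ? ·: WW|Ww|ww
W/II-3 aff I-1×I-2: ww
W/III-1 ? II-2×II-1: WW|Ww|ww
W/III-2 un ·: WW|Ww
W/IV-1 un III-1×III-2: WW|Ww
⇒ W over [I-1,I-2,II-1,II-2,II-3,III-1,III-2,IV-1]: 80 consistent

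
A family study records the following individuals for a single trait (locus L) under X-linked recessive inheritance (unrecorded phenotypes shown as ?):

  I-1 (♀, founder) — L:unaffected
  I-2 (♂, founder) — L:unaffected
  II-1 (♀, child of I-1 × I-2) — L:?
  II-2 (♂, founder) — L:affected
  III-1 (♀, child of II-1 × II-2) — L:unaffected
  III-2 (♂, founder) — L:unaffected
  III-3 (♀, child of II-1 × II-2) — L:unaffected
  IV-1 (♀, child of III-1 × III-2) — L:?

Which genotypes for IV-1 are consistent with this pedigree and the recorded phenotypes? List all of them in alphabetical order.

IV-1 ∈ {X^LX^L, X^LX^l}

L/I-1 un ·: X^LX^L|X^LX^l
L/I-2 un ·: X^LY
L/II-1 ? I-1×I-2: X^LX^L|X^LX^l
L/II-2 aff ·: X^lY
L/III-1 un II-1×II-2: X^LX^l
L/III-2 un ·: X^LY
L/III-3 un II-1×II-2: X^LX^l
L/IV-1 ? III-1×III-2: X^LX^L|X^LX^l
⇒ L over [I-1,I-2,II-1,II-2,III-1,III-2,III-3,IV-1]: 6 consistent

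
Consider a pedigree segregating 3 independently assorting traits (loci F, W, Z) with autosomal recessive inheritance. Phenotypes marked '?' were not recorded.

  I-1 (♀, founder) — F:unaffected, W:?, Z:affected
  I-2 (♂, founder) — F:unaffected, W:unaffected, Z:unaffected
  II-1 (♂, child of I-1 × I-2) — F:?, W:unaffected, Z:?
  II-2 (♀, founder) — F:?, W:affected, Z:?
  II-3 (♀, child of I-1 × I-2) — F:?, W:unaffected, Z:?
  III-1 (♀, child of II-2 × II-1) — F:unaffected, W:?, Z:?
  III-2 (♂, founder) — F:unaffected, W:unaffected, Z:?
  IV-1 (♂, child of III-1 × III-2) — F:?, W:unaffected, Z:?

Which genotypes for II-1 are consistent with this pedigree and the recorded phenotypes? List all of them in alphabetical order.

II-1 ∈ {FF WW Zz, FF WW zz, FF Ww Zz, FF Ww zz, Ff WW Zz, Ff WW zz, Ff Ww Zz, Ff Ww zz, ff WW Zz, ff WW zz, ff Ww Zz, ff Ww zz}

F/I-1 un ·: FF|Ff
F/I-2 un ·: FF|Ff
F/II-1 ? I-1×I-2: FF|Ff|ff
F/II-2 ? ·: FF|Ff|ff
F/II-3 ? I-1×I-2: FF|Ff|ff
F/III-1 un II-2×II-1: FF|Ff
F/III-2 un ·: FF|Ff
F/IV-1 ? III-1×III-2: FF|Ff|ff
⇒ F over [I-1,I-2,II-1,II-2,II-3,III-1,III-2,IV-1]: 305 consistent
W/I-1 ? ·: WW|Ww|ww
W/I-2 un ·: WW|Ww
W/II-1 un I-1×I-2: WW|Ww
W/II-2 aff ·: ww
W/II-3 un I-1×I-2: WW|Ww
W/III-1 ? II-2×II-1: Ww|ww
W/III-2 un ·: WW|Ww
W/IV-1 un III-1×III-2: WW|Ww
⇒ W over [I-1,I-2,II-1,II-2,II-3,III-1,III-2,IV-1]: 76 consistent
Z/I-1 aff ·: zz
Z/I-2 un ·: ZZ|Zz
Z/II-1 ? I-1×I-2: Zz|zz
Z/II-2 ? ·: ZZ|Zz|zz
Z/II-3 ? I-1×I-2: Zz|zz
Z/III-1 ? II-2×II-1: ZZ|Zz|zz
Z/III-2 ? ·: ZZ|Zz|zz
Z/IV-1 ? III-1×III-2: ZZ|Zz|zz
⇒ Z over [I-1,I-2,II-1,II-2,II-3,III-1,III-2,IV-1]: 155 consistent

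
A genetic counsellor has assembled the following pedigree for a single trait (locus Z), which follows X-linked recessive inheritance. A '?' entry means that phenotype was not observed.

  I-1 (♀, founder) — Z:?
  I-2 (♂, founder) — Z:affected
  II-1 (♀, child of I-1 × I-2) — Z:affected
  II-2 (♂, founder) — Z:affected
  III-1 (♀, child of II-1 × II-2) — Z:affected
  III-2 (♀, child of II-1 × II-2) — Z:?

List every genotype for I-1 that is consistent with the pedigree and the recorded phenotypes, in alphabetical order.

Z/I-1 ? ·: X^ZX^z|X^zX^z
Z/I-2 aff ·: X^zY
Z/II-1 aff I-1×I-2: X^zX^z
Z/II-2 aff ·: X^zY
Z/III-1 aff II-1×II-2: X^zX^z
Z/III-2 ? II-1×II-2: X^zX^z
⇒ Z over [I-1,I-2,II-1,II-2,III-1,III-2]: 2 consistent

I-1 ∈ {X^ZX^z, X^zX^z}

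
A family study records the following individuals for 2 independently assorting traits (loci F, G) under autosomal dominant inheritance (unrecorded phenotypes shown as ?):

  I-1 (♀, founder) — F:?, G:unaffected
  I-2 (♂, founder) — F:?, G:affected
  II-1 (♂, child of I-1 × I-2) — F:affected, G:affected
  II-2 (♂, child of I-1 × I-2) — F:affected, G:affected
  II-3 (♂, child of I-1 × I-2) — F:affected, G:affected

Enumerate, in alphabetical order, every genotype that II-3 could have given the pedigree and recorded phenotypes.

F/I-1 ? ·: ff|Ff|FF
F/I-2 ? ·: ff|Ff|FF
F/II-1 aff I-1×I-2: Ff|FF
F/II-2 aff I-1×I-2: Ff|FF
F/II-3 aff I-1×I-2: Ff|FF
⇒ F over [I-1,I-2,II-1,II-2,II-3]: 29 consistent
G/I-1 un ·: gg
G/I-2 aff ·: Gg|GG
G/II-1 aff I-1×I-2: Gg
G/II-2 aff I-1×I-2: Gg
G/II-3 aff I-1×I-2: Gg
⇒ G over [I-1,I-2,II-1,II-2,II-3]: 2 consistent

II-3 ∈ {FF Gg, Ff Gg}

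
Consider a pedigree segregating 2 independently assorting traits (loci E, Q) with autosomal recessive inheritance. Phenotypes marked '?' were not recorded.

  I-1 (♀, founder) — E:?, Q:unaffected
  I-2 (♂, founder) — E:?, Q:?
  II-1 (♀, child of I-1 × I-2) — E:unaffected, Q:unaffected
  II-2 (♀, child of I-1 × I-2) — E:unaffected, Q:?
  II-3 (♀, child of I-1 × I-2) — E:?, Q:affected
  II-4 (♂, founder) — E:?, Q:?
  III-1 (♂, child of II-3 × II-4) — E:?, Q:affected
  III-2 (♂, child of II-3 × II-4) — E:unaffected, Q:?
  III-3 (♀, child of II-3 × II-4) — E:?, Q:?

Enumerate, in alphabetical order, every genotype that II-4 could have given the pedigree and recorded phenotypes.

II-4 ∈ {EE Qq, EE qq, Ee Qq, Ee qq, ee Qq, ee qq}

E/I-1 ? ·: EE|Ee|ee
E/I-2 ? ·: EE|Ee|ee
E/II-1 un I-1×I-2: EE|Ee
E/II-2 un I-1×I-2: EE|Ee
E/II-3 ? I-1×I-2: EE|Ee|ee
E/II-4 ? ·: EE|Ee|ee
E/III-1 ? II-3×II-4: EE|Ee|ee
E/III-2 un II-3×II-4: EE|Ee
E/III-3 ? II-3×II-4: EE|Ee|ee
⇒ E over [I-1,I-2,II-1,II-2,II-3,II-4,III-1,III-2,III-3]: 640 consistent
Q/I-1 un ·: Qq
Q/I-2 ? ·: Qq|qq
Q/II-1 un I-1×I-2: QQ|Qq
Q/II-2 ? I-1×I-2: QQ|Qq|qq
Q/II-3 aff I-1×I-2: qq
Q/II-4 ? ·: Qq|qq
Q/III-1 aff II-3×II-4: qq
Q/III-2 ? II-3×II-4: Qq|qq
Q/III-3 ? II-3×II-4: Qq|qq
⇒ Q over [I-1,I-2,II-1,II-2,II-3,II-4,III-1,III-2,III-3]: 40 consistent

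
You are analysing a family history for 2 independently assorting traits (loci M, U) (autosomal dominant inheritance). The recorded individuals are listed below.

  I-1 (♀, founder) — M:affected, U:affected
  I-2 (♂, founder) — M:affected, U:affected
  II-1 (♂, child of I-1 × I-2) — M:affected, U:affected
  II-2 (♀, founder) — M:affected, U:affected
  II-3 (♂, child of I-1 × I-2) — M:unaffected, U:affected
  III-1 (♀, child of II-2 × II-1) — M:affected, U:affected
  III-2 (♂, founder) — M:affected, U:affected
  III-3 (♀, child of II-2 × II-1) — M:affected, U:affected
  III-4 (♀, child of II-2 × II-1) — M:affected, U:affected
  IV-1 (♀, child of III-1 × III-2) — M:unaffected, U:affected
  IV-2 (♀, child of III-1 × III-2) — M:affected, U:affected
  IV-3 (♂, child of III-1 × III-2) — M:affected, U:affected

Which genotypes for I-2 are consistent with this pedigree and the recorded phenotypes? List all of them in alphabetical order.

M/I-1 aff ·: Mm
M/I-2 aff ·: Mm
M/II-1 aff I-1×I-2: Mm|MM
M/II-2 aff ·: Mm|MM
M/II-3 un I-1×I-2: mm
M/III-1 aff II-2×II-1: Mm
M/III-2 aff ·: Mm
M/III-3 aff II-2×II-1: Mm|MM
M/III-4 aff II-2×II-1: Mm|MM
M/IV-1 un III-1×III-2: mm
M/IV-2 aff III-1×III-2: Mm|MM
M/IV-3 aff III-1×III-2: Mm|MM
⇒ M over [I-1,I-2,II-1,II-2,II-3,III-1,III-2,III-3,III-4,IV-1,IV-2,IV-3]: 48 consistent
U/I-1 aff ·: Uu|UU
U/I-2 aff ·: Uu|UU
U/II-1 aff I-1×I-2: Uu|UU
U/II-2 aff ·: Uu|UU
U/II-3 aff I-1×I-2: Uu|UU
U/III-1 aff II-2×II-1: Uu|UU
U/III-2 aff ·: Uu|UU
U/III-3 aff II-2×II-1: Uu|UU
U/III-4 aff II-2×II-1: Uu|UU
U/IV-1 aff III-1×III-2: Uu|UU
U/IV-2 aff III-1×III-2: Uu|UU
U/IV-3 aff III-1×III-2: Uu|UU
⇒ U over [I-1,I-2,II-1,II-2,II-3,III-1,III-2,III-3,III-4,IV-1,IV-2,IV-3]: 1963 consistent

I-2 ∈ {Mm UU, Mm Uu}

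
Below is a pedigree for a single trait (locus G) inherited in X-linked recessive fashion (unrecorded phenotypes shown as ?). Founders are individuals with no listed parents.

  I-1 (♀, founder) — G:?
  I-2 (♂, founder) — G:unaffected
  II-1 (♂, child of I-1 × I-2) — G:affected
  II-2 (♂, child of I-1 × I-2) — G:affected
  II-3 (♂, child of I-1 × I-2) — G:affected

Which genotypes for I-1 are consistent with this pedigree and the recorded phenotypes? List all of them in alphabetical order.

I-1 ∈ {X^GX^g, X^gX^g}

G/I-1 ? ·: X^GX^g|X^gX^g
G/I-2 un ·: X^GY
G/II-1 aff I-1×I-2: X^gY
G/II-2 aff I-1×I-2: X^gY
G/II-3 aff I-1×I-2: X^gY
⇒ G over [I-1,I-2,II-1,II-2,II-3]: 2 consistent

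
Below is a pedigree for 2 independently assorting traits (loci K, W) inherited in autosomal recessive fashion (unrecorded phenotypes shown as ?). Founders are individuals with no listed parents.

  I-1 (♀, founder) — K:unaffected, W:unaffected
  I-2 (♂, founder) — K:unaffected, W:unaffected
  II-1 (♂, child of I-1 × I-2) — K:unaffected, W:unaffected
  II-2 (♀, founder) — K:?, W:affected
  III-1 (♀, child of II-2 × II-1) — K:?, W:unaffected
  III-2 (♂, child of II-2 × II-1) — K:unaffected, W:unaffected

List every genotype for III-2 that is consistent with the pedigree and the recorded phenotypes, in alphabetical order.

III-2 ∈ {KK Ww, Kk Ww}

K/I-1 un ·: KK|Kk
K/I-2 un ·: KK|Kk
K/II-1 un I-1×I-2: KK|Kk
K/II-2 ? ·: KK|Kk|kk
K/III-1 ? II-2×II-1: KK|Kk|kk
K/III-2 un II-2×II-1: KK|Kk
⇒ K over [I-1,I-2,II-1,II-2,III-1,III-2]: 60 consistent
W/I-1 un ·: WW|Ww
W/I-2 un ·: WW|Ww
W/II-1 un I-1×I-2: WW|Ww
W/II-2 aff ·: ww
W/III-1 un II-2×II-1: Ww
W/III-2 un II-2×II-1: Ww
⇒ W over [I-1,I-2,II-1,II-2,III-1,III-2]: 7 consistent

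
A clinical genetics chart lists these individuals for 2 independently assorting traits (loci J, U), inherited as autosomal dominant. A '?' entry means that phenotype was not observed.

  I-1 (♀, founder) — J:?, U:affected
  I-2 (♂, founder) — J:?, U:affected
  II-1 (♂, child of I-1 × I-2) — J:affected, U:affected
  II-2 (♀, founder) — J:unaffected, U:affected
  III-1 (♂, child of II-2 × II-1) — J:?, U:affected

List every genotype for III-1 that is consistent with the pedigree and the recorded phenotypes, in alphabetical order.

III-1 ∈ {Jj UU, Jj Uu, jj UU, jj Uu}

J/I-1 ? ·: jj|Jj|JJ
J/I-2 ? ·: jj|Jj|JJ
J/II-1 aff I-1×I-2: Jj|JJ
J/II-2 un ·: jj
J/III-1 ? II-2×II-1: jj|Jj
⇒ J over [I-1,I-2,II-1,II-2,III-1]: 18 consistent
U/I-1 aff ·: Uu|UU
U/I-2 aff ·: Uu|UU
U/II-1 aff I-1×I-2: Uu|UU
U/II-2 aff ·: Uu|UU
U/III-1 aff II-2×II-1: Uu|UU
⇒ U over [I-1,I-2,II-1,II-2,III-1]: 24 consistent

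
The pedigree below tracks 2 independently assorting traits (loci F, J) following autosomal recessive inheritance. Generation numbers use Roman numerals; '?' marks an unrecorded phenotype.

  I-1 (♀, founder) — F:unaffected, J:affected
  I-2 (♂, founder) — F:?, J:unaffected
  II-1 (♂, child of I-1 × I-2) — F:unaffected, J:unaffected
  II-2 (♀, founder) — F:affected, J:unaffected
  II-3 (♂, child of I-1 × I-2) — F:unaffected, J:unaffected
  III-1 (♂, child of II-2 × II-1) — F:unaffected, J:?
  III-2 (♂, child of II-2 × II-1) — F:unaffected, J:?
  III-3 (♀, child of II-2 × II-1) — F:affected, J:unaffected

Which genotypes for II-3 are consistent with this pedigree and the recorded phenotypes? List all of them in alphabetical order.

II-3 ∈ {FF Jj, Ff Jj}

F/I-1 un ·: FF|Ff
F/I-2 ? ·: FF|Ff|ff
F/II-1 un I-1×I-2: Ff
F/II-2 aff ·: ff
F/II-3 un I-1×I-2: FF|Ff
F/III-1 un II-2×II-1: Ff
F/III-2 un II-2×II-1: Ff
F/III-3 aff II-2×II-1: ff
⇒ F over [I-1,I-2,II-1,II-2,II-3,III-1,III-2,III-3]: 8 consistent
J/I-1 aff ·: jj
J/I-2 un ·: JJ|Jj
J/II-1 un I-1×I-2: Jj
J/II-2 un ·: JJ|Jj
J/II-3 un I-1×I-2: Jj
J/III-1 ? II-2×II-1: JJ|Jj|jj
J/III-2 ? II-2×II-1: JJ|Jj|jj
J/III-3 un II-2×II-1: JJ|Jj
⇒ J over [I-1,I-2,II-1,II-2,II-3,III-1,III-2,III-3]: 52 consistent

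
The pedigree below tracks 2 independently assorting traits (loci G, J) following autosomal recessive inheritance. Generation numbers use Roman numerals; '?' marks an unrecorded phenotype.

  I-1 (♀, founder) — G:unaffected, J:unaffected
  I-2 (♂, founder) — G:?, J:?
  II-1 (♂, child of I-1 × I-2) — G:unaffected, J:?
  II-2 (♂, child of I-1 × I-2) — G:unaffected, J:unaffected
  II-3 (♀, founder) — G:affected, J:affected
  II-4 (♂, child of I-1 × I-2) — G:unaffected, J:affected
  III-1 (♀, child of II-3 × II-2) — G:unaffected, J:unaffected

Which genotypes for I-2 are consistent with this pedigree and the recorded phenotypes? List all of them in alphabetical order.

G/I-1 un ·: GG|Gg
G/I-2 ? ·: GG|Gg|gg
G/II-1 un I-1×I-2: GG|Gg
G/II-2 un I-1×I-2: GG|Gg
G/II-3 aff ·: gg
G/II-4 un I-1×I-2: GG|Gg
G/III-1 un II-3×II-2: Gg
⇒ G over [I-1,I-2,II-1,II-2,II-3,II-4,III-1]: 27 consistent
J/I-1 un ·: Jj
J/I-2 ? ·: Jj|jj
J/II-1 ? I-1×I-2: JJ|Jj|jj
J/II-2 un I-1×I-2: JJ|Jj
J/II-3 aff ·: jj
J/II-4 aff I-1×I-2: jj
J/III-1 un II-3×II-2: Jj
⇒ J over [I-1,I-2,II-1,II-2,II-3,II-4,III-1]: 8 consistent

I-2 ∈ {GG Jj, GG jj, Gg Jj, Gg jj, gg Jj, gg jj}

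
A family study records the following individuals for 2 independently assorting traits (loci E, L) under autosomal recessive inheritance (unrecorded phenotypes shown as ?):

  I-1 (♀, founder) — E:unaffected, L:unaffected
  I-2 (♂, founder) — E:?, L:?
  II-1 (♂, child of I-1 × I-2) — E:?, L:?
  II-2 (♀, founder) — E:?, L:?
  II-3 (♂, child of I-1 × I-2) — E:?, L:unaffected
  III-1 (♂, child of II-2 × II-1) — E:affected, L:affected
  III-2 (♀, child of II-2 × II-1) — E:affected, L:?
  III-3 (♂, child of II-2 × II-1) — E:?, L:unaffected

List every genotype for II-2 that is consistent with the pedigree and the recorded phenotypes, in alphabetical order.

II-2 ∈ {Ee Ll, Ee ll, ee Ll, ee ll}

E/I-1 un ·: EE|Ee
E/I-2 ? ·: EE|Ee|ee
E/II-1 ? I-1×I-2: Ee|ee
E/II-2 ? ·: Ee|ee
E/II-3 ? I-1×I-2: EE|Ee|ee
E/III-1 aff II-2×II-1: ee
E/III-2 aff II-2×II-1: ee
E/III-3 ? II-2×II-1: EE|Ee|ee
⇒ E over [I-1,I-2,II-1,II-2,II-3,III-1,III-2,III-3]: 65 consistent
L/I-1 un ·: LL|Ll
L/I-2 ? ·: LL|Ll|ll
L/II-1 ? I-1×I-2: Ll|ll
L/II-2 ? ·: Ll|ll
L/II-3 un I-1×I-2: LL|Ll
L/III-1 aff II-2×II-1: ll
L/III-2 ? II-2×II-1: LL|Ll|ll
L/III-3 un II-2×II-1: LL|Ll
⇒ L over [I-1,I-2,II-1,II-2,II-3,III-1,III-2,III-3]: 70 consistent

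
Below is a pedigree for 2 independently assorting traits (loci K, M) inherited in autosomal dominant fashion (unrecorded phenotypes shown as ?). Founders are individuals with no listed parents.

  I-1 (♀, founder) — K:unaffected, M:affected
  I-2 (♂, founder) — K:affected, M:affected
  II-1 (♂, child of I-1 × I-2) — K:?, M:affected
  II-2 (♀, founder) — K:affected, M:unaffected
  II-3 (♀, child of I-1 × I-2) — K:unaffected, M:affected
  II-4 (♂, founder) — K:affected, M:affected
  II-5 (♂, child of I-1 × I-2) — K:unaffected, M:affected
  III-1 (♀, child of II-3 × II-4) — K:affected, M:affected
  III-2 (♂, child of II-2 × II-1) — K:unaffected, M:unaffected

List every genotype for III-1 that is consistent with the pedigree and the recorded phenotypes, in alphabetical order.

K/I-1 un ·: kk
K/I-2 aff ·: Kk
K/II-1 ? I-1×I-2: kk|Kk
K/II-2 aff ·: Kk
K/II-3 un I-1×I-2: kk
K/II-4 aff ·: Kk|KK
K/II-5 un I-1×I-2: kk
K/III-1 aff II-3×II-4: Kk
K/III-2 un II-2×II-1: kk
⇒ K over [I-1,I-2,II-1,II-2,II-3,II-4,II-5,III-1,III-2]: 4 consistent
M/I-1 aff ·: Mm|MM
M/I-2 aff ·: Mm|MM
M/II-1 aff I-1×I-2: Mm
M/II-2 un ·: mm
M/II-3 aff I-1×I-2: Mm|MM
M/II-4 aff ·: Mm|MM
M/II-5 aff I-1×I-2: Mm|MM
M/III-1 aff II-3×II-4: Mm|MM
M/III-2 un II-2×II-1: mm
⇒ M over [I-1,I-2,II-1,II-2,II-3,II-4,II-5,III-1,III-2]: 42 consistent

III-1 ∈ {Kk MM, Kk Mm}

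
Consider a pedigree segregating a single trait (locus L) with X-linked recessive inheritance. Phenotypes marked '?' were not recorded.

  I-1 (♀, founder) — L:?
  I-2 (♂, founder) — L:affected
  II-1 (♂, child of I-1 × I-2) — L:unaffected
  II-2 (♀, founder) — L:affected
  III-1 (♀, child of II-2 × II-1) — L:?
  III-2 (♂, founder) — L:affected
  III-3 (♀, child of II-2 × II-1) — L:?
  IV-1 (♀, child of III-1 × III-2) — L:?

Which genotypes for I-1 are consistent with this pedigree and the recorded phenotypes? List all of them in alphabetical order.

L/I-1 ? ·: X^LX^L|X^LX^l
L/I-2 aff ·: X^lY
L/II-1 un I-1×I-2: X^LY
L/II-2 aff ·: X^lX^l
L/III-1 ? II-2×II-1: X^LX^l
L/III-2 aff ·: X^lY
L/III-3 ? II-2×II-1: X^LX^l
L/IV-1 ? III-1×III-2: X^LX^l|X^lX^l
⇒ L over [I-1,I-2,II-1,II-2,III-1,III-2,III-3,IV-1]: 4 consistent

I-1 ∈ {X^LX^L, X^LX^l}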